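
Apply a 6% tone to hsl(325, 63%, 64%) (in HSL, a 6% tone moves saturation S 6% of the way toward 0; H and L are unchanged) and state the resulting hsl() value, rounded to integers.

hsl(325, 59%, 64%)

S moves 6% from 63 toward 0: 63 − 3.78 = 59.22 → 59.
H and L are unchanged.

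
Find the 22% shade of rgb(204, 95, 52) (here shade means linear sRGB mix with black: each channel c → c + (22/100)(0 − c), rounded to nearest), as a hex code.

A 22% shade moves each channel 22% toward 0:
  R: 204 + 0.22×(0−204) = 204 − 44.88 = 159.12 → 159
  G: 95 + 0.22×(0−95) = 95 − 20.9 = 74.1 → 74
  B: 52 + 0.22×(0−52) = 52 − 11.44 = 40.56 → 41
rgb(159, 74, 41) = #9f4a29.

#9f4a29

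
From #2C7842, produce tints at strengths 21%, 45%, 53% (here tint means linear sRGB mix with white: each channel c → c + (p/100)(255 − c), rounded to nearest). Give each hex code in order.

#2C7842 is rgb(44, 120, 66).
21%: (44 + 44.31 = 88.31→88, 120 + 28.35 = 148.35→148, 66 + 39.69 = 105.69→106) → #58946A
45%: (44 + 94.95 = 138.95→139, 120 + 60.75 = 180.75→181, 66 + 85.05 = 151.05→151) → #8BB597
53%: (44 + 111.83 = 155.83→156, 120 + 71.55 = 191.55→192, 66 + 100.17 = 166.17→166) → #9CC0A6

#58946A, #8BB597, #9CC0A6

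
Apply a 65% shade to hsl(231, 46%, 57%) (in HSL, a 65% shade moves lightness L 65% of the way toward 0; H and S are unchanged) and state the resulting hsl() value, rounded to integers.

L moves 65% from 57 toward 0: 57 − 37.05 = 19.95 → 20.
H and S are unchanged.

hsl(231, 46%, 20%)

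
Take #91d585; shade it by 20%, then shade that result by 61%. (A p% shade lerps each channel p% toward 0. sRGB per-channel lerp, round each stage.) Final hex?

#91d585 is rgb(145, 213, 133).
A 20% shade moves each channel 20% toward 0:
  R: 145 + 0.2×(0−145) = 145 − 29 = 116 → 116
  G: 213 + 0.2×(0−213) = 213 − 42.6 = 170.4 → 170
  B: 133 − 26.6 = 106.4 → 106
After the shade: rgb(116, 170, 106) = #74aa6a.
A 61% shade moves each channel 61% toward 0:
  R: 116 − 70.76 = 45.24 → 45
  G: 170 + 0.61×(0−170) = 170 − 103.7 = 66.3 → 66
  B: 106 + 0.61×(0−106) = 106 − 64.66 = 41.34 → 41
rgb(45, 66, 41) = #2d4229.

#2d4229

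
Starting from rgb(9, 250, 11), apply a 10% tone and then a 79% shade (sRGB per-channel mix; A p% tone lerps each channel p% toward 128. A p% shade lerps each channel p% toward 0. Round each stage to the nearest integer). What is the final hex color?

Per channel, c → c + 0.1(128 − c):
  R: 9 + 11.9 = 20.9 → 21
  G: 250 + 0.1×(128−250) = 250 − 12.2 = 237.8 → 238
  B: 11 + 0.1×(128−11) = 11 + 11.7 = 22.7 → 23
After the tone: rgb(21, 238, 23) = #15EE17.
Lerp each channel 79% toward 0:
  R: 21 + 0.79×(0−21) = 21 − 16.59 = 4.41 → 4
  G: 238 + 0.79×(0−238) = 238 − 188.02 = 49.98 → 50
  B: 23 + 0.79×(0−23) = 23 − 18.17 = 4.83 → 5
rgb(4, 50, 5) = #043205.

#043205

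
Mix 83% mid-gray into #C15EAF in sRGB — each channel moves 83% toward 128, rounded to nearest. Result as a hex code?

#8B7A88

#C15EAF is rgb(193, 94, 175).
Lerp each channel 83% toward 128:
  R: 193 + 0.83×(128−193) = 193 − 53.95 = 139.05 → 139
  G: 94 + 28.22 = 122.22 → 122
  B: 175 + 0.83×(128−175) = 175 − 39.01 = 135.99 → 136
rgb(139, 122, 136) = #8B7A88.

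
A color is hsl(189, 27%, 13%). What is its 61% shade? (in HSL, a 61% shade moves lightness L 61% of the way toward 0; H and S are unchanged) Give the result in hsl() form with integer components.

L moves 61% from 13 toward 0: 13 − 7.93 = 5.07 → 5.
H and S are unchanged.

hsl(189, 27%, 5%)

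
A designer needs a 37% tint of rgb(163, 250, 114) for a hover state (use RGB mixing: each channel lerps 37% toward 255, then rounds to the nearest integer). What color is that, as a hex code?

Per channel, c → c + 0.37(255 − c):
  R: 163 + 34.04 = 197.04 → 197
  G: 250 + 0.37×(255−250) = 250 + 1.85 = 251.85 → 252
  B: 114 + 0.37×(255−114) = 114 + 52.17 = 166.17 → 166
rgb(197, 252, 166) = #C5FCA6.

#C5FCA6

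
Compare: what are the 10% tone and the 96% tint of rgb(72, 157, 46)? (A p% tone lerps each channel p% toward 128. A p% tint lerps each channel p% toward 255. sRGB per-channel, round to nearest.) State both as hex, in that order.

10% tone:
  R: 72 + 5.6 = 77.6 → 78
  G: 157 + 0.1×(128−157) = 157 − 2.9 = 154.1 → 154
  B: 46 + 0.1×(128−46) = 46 + 8.2 = 54.2 → 54
  → #4E9A36
96% tint:
  R: 72 + 175.68 = 247.68 → 248
  G: 157 + 0.96×(255−157) = 157 + 94.08 = 251.08 → 251
  B: 46 + 200.64 = 246.64 → 247
  → #F8FBF7

#4E9A36, #F8FBF7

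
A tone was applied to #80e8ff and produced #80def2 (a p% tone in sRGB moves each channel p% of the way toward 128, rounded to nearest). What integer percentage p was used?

10%

#80e8ff is rgb(128, 232, 255); #80def2 is rgb(128, 222, 242).
On the B channel (widest range): 242 ≈ 255 + (p/100)(128 − 255), so p ≈ 100×(242 − 255)/(128 − 255) = -1300/-127 = 10.24.
p = 10 reproduces all three channels after rounding.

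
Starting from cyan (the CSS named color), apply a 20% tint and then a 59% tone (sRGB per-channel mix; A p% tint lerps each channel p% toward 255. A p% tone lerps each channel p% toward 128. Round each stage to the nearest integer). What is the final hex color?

#60b4b4

CSS cyan is rgb(0, 255, 255).
Lerp each channel 20% toward 255:
  R: 0 + 51 = 51 → 51
  G: 255 + 0.2×(255−255) = 255 + 0 = 255 → 255
  B: 255 + 0 = 255 → 255
After the tint: rgb(51, 255, 255) = #33ffff.
A 59% tone moves each channel 59% toward 128:
  R: 51 + 45.43 = 96.43 → 96
  G: 255 − 74.93 = 180.07 → 180
  B: 255 + 0.59×(128−255) = 255 − 74.93 = 180.07 → 180
rgb(96, 180, 180) = #60b4b4.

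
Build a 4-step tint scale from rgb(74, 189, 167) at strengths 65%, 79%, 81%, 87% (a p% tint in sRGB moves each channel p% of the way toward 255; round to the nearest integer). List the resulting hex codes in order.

#C0E8E0, #D9F1ED, #DDF2EE, #E7F6F4

65%: (74 + 117.65 = 191.65→192, 189 + 42.9 = 231.9→232, 167 + 57.2 = 224.2→224) → #C0E8E0
79%: (74 + 142.99 = 216.99→217, 189 + 52.14 = 241.14→241, 167 + 69.52 = 236.52→237) → #D9F1ED
81%: (74 + 146.61 = 220.61→221, 189 + 53.46 = 242.46→242, 167 + 71.28 = 238.28→238) → #DDF2EE
87%: (74 + 157.47 = 231.47→231, 189 + 57.42 = 246.42→246, 167 + 76.56 = 243.56→244) → #E7F6F4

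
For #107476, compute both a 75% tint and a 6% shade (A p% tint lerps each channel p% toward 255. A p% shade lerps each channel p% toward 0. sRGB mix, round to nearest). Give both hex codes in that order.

#107476 is rgb(16, 116, 118).
75% tint:
  R: 16 + 0.75×(255−16) = 16 + 179.25 = 195.25 → 195
  G: 116 + 104.25 = 220.25 → 220
  B: 118 + 102.75 = 220.75 → 221
  → #C3DCDD
6% shade:
  R: 16 + 0.06×(0−16) = 16 − 0.96 = 15.04 → 15
  G: 116 − 6.96 = 109.04 → 109
  B: 118 + 0.06×(0−118) = 118 − 7.08 = 110.92 → 111
  → #0F6D6F

#C3DCDD, #0F6D6F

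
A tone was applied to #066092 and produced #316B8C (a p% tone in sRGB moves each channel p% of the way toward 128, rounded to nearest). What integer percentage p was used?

35%

#066092 is rgb(6, 96, 146); #316B8C is rgb(49, 107, 140).
On the R channel (widest range): 49 ≈ 6 + (p/100)(128 − 6), so p ≈ 100×(49 − 6)/(128 − 6) = 4300/122 = 35.25.
p = 35 reproduces all three channels after rounding.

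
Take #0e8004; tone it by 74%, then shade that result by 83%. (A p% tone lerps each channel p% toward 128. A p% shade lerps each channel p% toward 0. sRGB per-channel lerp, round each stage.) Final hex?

#0e8004 is rgb(14, 128, 4).
A 74% tone moves each channel 74% toward 128:
  R: 14 + 84.36 = 98.36 → 98
  G: 128 + 0 = 128 → 128
  B: 4 + 0.74×(128−4) = 4 + 91.76 = 95.76 → 96
After the tone: rgb(98, 128, 96) = #628060.
Per channel, c → c + 0.83(0 − c):
  R: 98 + 0.83×(0−98) = 98 − 81.34 = 16.66 → 17
  G: 128 + 0.83×(0−128) = 128 − 106.24 = 21.76 → 22
  B: 96 + 0.83×(0−96) = 96 − 79.68 = 16.32 → 16
rgb(17, 22, 16) = #111610.

#111610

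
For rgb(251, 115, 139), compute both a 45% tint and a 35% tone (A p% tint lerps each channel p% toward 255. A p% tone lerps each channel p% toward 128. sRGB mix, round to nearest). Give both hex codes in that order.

#FDB2BF, #D07887

45% tint:
  R: 251 + 0.45×(255−251) = 251 + 1.8 = 252.8 → 253
  G: 115 + 0.45×(255−115) = 115 + 63 = 178 → 178
  B: 139 + 0.45×(255−139) = 139 + 52.2 = 191.2 → 191
  → #FDB2BF
35% tone:
  R: 251 − 43.05 = 207.95 → 208
  G: 115 + 4.55 = 119.55 → 120
  B: 139 − 3.85 = 135.15 → 135
  → #D07887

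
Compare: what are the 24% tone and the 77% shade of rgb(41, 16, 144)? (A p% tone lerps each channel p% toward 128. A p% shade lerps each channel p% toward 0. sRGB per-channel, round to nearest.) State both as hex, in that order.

24% tone:
  R: 41 + 0.24×(128−41) = 41 + 20.88 = 61.88 → 62
  G: 16 + 0.24×(128−16) = 16 + 26.88 = 42.88 → 43
  B: 144 − 3.84 = 140.16 → 140
  → #3E2B8C
77% shade:
  R: 41 − 31.57 = 9.43 → 9
  G: 16 − 12.32 = 3.68 → 4
  B: 144 + 0.77×(0−144) = 144 − 110.88 = 33.12 → 33
  → #090421

#3E2B8C, #090421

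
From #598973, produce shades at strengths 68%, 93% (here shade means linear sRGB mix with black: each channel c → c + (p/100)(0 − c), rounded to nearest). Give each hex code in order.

#598973 is rgb(89, 137, 115).
68%: (89 − 60.52 = 28.48→28, 137 − 93.16 = 43.84→44, 115 − 78.2 = 36.8→37) → #1C2C25
93%: (89 − 82.77 = 6.23→6, 137 − 127.41 = 9.59→10, 115 − 106.95 = 8.05→8) → #060A08

#1C2C25, #060A08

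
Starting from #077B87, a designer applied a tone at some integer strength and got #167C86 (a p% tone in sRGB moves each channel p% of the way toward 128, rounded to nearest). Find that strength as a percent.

#077B87 is rgb(7, 123, 135); #167C86 is rgb(22, 124, 134).
On the R channel (widest range): 22 ≈ 7 + (p/100)(128 − 7), so p ≈ 100×(22 − 7)/(128 − 7) = 1500/121 = 12.40.
p = 12 reproduces all three channels after rounding.

12%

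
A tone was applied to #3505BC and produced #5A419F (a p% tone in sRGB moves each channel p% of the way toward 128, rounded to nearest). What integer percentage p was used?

#3505BC is rgb(53, 5, 188); #5A419F is rgb(90, 65, 159).
On the G channel (widest range): 65 ≈ 5 + (p/100)(128 − 5), so p ≈ 100×(65 − 5)/(128 − 5) = 6000/123 = 48.78.
p = 49 reproduces all three channels after rounding.

49%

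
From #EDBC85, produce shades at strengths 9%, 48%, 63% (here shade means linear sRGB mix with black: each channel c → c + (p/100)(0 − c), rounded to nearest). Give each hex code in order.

#EDBC85 is rgb(237, 188, 133).
9%: (237 − 21.33 = 215.67→216, 188 − 16.92 = 171.08→171, 133 − 11.97 = 121.03→121) → #D8AB79
48%: (237 − 113.76 = 123.24→123, 188 − 90.24 = 97.76→98, 133 − 63.84 = 69.16→69) → #7B6245
63%: (237 − 149.31 = 87.69→88, 188 − 118.44 = 69.56→70, 133 − 83.79 = 49.21→49) → #584631

#D8AB79, #7B6245, #584631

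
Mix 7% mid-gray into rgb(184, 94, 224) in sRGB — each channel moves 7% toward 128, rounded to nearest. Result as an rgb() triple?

rgb(180, 96, 217)

A 7% tone moves each channel 7% toward 128:
  R: 184 − 3.92 = 180.08 → 180
  G: 94 + 0.07×(128−94) = 94 + 2.38 = 96.38 → 96
  B: 224 + 0.07×(128−224) = 224 − 6.72 = 217.28 → 217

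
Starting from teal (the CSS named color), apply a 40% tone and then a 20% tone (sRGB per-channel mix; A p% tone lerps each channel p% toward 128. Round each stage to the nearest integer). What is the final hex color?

#428080

CSS teal is rgb(0, 128, 128).
A 40% tone moves each channel 40% toward 128:
  R: 0 + 0.4×(128−0) = 0 + 51.2 = 51.2 → 51
  G: 128 + 0 = 128 → 128
  B: 128 + 0.4×(128−128) = 128 + 0 = 128 → 128
After the tone: rgb(51, 128, 128) = #338080.
Per channel, c → c + 0.2(128 − c):
  R: 51 + 15.4 = 66.4 → 66
  G: 128 + 0 = 128 → 128
  B: 128 + 0 = 128 → 128
rgb(66, 128, 128) = #428080.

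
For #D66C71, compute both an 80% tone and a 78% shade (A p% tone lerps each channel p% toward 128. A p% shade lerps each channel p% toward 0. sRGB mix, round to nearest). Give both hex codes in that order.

#D66C71 is rgb(214, 108, 113).
80% tone:
  R: 214 + 0.8×(128−214) = 214 − 68.8 = 145.2 → 145
  G: 108 + 0.8×(128−108) = 108 + 16 = 124 → 124
  B: 113 + 12 = 125 → 125
  → #917C7D
78% shade:
  R: 214 − 166.92 = 47.08 → 47
  G: 108 − 84.24 = 23.76 → 24
  B: 113 + 0.78×(0−113) = 113 − 88.14 = 24.86 → 25
  → #2F1819

#917C7D, #2F1819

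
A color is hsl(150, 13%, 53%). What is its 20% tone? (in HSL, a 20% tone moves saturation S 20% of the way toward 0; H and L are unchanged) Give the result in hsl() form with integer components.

hsl(150, 10%, 53%)

S moves 20% from 13 toward 0: 13 − 2.6 = 10.4 → 10.
H and L are unchanged.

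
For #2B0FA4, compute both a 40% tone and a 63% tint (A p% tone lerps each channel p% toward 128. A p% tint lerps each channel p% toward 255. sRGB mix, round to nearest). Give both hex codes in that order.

#4D3C96, #B1A6DD

#2B0FA4 is rgb(43, 15, 164).
40% tone:
  R: 43 + 34 = 77 → 77
  G: 15 + 45.2 = 60.2 → 60
  B: 164 + 0.4×(128−164) = 164 − 14.4 = 149.6 → 150
  → #4D3C96
63% tint:
  R: 43 + 0.63×(255−43) = 43 + 133.56 = 176.56 → 177
  G: 15 + 151.2 = 166.2 → 166
  B: 164 + 57.33 = 221.33 → 221
  → #B1A6DD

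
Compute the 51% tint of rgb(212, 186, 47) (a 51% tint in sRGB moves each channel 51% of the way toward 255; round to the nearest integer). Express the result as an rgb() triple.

Lerp each channel 51% toward 255:
  R: 212 + 21.93 = 233.93 → 234
  G: 186 + 35.19 = 221.19 → 221
  B: 47 + 0.51×(255−47) = 47 + 106.08 = 153.08 → 153

rgb(234, 221, 153)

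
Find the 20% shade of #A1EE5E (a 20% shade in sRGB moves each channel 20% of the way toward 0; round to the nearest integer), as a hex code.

#A1EE5E is rgb(161, 238, 94).
A 20% shade moves each channel 20% toward 0:
  R: 161 + 0.2×(0−161) = 161 − 32.2 = 128.8 → 129
  G: 238 + 0.2×(0−238) = 238 − 47.6 = 190.4 → 190
  B: 94 + 0.2×(0−94) = 94 − 18.8 = 75.2 → 75
rgb(129, 190, 75) = #81BE4B.

#81BE4B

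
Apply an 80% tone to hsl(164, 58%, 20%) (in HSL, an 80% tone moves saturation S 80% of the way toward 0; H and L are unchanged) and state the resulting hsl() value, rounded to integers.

hsl(164, 12%, 20%)

S moves 80% from 58 toward 0: 58 − 46.4 = 11.6 → 12.
H and L are unchanged.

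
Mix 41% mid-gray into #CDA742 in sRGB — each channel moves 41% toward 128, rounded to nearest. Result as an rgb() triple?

#CDA742 is rgb(205, 167, 66).
A 41% tone moves each channel 41% toward 128:
  R: 205 + 0.41×(128−205) = 205 − 31.57 = 173.43 → 173
  G: 167 − 15.99 = 151.01 → 151
  B: 66 + 0.41×(128−66) = 66 + 25.42 = 91.42 → 91

rgb(173, 151, 91)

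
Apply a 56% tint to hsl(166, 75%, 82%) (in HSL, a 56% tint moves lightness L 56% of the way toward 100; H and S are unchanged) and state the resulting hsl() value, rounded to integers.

hsl(166, 75%, 92%)

L moves 56% from 82 toward 100: 82 + 10.08 = 92.08 → 92.
H and S are unchanged.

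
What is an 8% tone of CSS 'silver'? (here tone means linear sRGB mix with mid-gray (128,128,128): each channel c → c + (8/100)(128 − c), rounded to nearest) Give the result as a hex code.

CSS silver is rgb(192, 192, 192).
An 8% tone moves each channel 8% toward 128:
  R: 192 − 5.12 = 186.88 → 187
  G: 192 + 0.08×(128−192) = 192 − 5.12 = 186.88 → 187
  B: 192 − 5.12 = 186.88 → 187
rgb(187, 187, 187) = #BBBBBB.

#BBBBBB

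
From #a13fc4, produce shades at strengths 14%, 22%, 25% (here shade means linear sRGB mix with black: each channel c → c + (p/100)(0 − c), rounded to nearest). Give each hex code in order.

#a13fc4 is rgb(161, 63, 196).
14%: (161 − 22.54 = 138.46→138, 63 − 8.82 = 54.18→54, 196 − 27.44 = 168.56→169) → #8a36a9
22%: (161 − 35.42 = 125.58→126, 63 − 13.86 = 49.14→49, 196 − 43.12 = 152.88→153) → #7e3199
25%: (161 − 40.25 = 120.75→121, 63 − 15.75 = 47.25→47, 196 − 49 = 147→147) → #792f93

#8a36a9, #7e3199, #792f93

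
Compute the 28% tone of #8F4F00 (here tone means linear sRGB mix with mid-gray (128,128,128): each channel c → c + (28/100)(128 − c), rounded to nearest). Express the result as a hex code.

#8F4F00 is rgb(143, 79, 0).
Per channel, c → c + 0.28(128 − c):
  R: 143 + 0.28×(128−143) = 143 − 4.2 = 138.8 → 139
  G: 79 + 13.72 = 92.72 → 93
  B: 0 + 0.28×(128−0) = 0 + 35.84 = 35.84 → 36
rgb(139, 93, 36) = #8B5D24.

#8B5D24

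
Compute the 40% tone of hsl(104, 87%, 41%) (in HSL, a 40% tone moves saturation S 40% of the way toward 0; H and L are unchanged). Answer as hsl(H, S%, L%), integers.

hsl(104, 52%, 41%)

S moves 40% from 87 toward 0: 87 − 34.8 = 52.2 → 52.
H and L are unchanged.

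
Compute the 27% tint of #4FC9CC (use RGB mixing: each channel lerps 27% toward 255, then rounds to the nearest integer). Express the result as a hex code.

#4FC9CC is rgb(79, 201, 204).
Per channel, c → c + 0.27(255 − c):
  R: 79 + 47.52 = 126.52 → 127
  G: 201 + 14.58 = 215.58 → 216
  B: 204 + 13.77 = 217.77 → 218
rgb(127, 216, 218) = #7FD8DA.

#7FD8DA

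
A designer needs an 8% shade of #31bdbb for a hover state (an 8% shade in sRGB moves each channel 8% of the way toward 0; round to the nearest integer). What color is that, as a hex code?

#31bdbb is rgb(49, 189, 187).
An 8% shade moves each channel 8% toward 0:
  R: 49 + 0.08×(0−49) = 49 − 3.92 = 45.08 → 45
  G: 189 − 15.12 = 173.88 → 174
  B: 187 + 0.08×(0−187) = 187 − 14.96 = 172.04 → 172
rgb(45, 174, 172) = #2daeac.

#2daeac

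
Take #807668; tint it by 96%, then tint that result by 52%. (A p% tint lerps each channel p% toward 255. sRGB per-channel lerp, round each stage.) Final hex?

#FDFDFC

#807668 is rgb(128, 118, 104).
Lerp each channel 96% toward 255:
  R: 128 + 121.92 = 249.92 → 250
  G: 118 + 131.52 = 249.52 → 250
  B: 104 + 0.96×(255−104) = 104 + 144.96 = 248.96 → 249
After the tint: rgb(250, 250, 249) = #FAFAF9.
Per channel, c → c + 0.52(255 − c):
  R: 250 + 0.52×(255−250) = 250 + 2.6 = 252.6 → 253
  G: 250 + 0.52×(255−250) = 250 + 2.6 = 252.6 → 253
  B: 249 + 3.12 = 252.12 → 252
rgb(253, 253, 252) = #FDFDFC.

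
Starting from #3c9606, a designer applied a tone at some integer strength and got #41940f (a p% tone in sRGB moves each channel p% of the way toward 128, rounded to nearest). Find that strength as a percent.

7%

#3c9606 is rgb(60, 150, 6); #41940f is rgb(65, 148, 15).
On the B channel (widest range): 15 ≈ 6 + (p/100)(128 − 6), so p ≈ 100×(15 − 6)/(128 − 6) = 900/122 = 7.38.
p = 7 reproduces all three channels after rounding.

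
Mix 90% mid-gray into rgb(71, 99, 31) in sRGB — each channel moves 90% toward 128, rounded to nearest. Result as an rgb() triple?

A 90% tone moves each channel 90% toward 128:
  R: 71 + 51.3 = 122.3 → 122
  G: 99 + 26.1 = 125.1 → 125
  B: 31 + 0.9×(128−31) = 31 + 87.3 = 118.3 → 118

rgb(122, 125, 118)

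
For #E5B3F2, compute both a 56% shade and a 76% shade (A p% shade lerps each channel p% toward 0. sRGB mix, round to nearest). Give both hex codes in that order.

#E5B3F2 is rgb(229, 179, 242).
56% shade:
  R: 229 + 0.56×(0−229) = 229 − 128.24 = 100.76 → 101
  G: 179 − 100.24 = 78.76 → 79
  B: 242 + 0.56×(0−242) = 242 − 135.52 = 106.48 → 106
  → #654F6A
76% shade:
  R: 229 − 174.04 = 54.96 → 55
  G: 179 − 136.04 = 42.96 → 43
  B: 242 + 0.76×(0−242) = 242 − 183.92 = 58.08 → 58
  → #372B3A

#654F6A, #372B3A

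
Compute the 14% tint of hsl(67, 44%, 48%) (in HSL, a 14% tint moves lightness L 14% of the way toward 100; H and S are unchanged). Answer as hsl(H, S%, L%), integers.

L moves 14% from 48 toward 100: 48 + 7.28 = 55.28 → 55.
H and S are unchanged.

hsl(67, 44%, 55%)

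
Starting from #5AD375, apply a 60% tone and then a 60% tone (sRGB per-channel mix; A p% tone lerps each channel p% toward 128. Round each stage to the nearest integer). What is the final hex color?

#5AD375 is rgb(90, 211, 117).
Per channel, c → c + 0.6(128 − c):
  R: 90 + 0.6×(128−90) = 90 + 22.8 = 112.8 → 113
  G: 211 + 0.6×(128−211) = 211 − 49.8 = 161.2 → 161
  B: 117 + 0.6×(128−117) = 117 + 6.6 = 123.6 → 124
After the tone: rgb(113, 161, 124) = #71A17C.
A 60% tone moves each channel 60% toward 128:
  R: 113 + 9 = 122 → 122
  G: 161 + 0.6×(128−161) = 161 − 19.8 = 141.2 → 141
  B: 124 + 0.6×(128−124) = 124 + 2.4 = 126.4 → 126
rgb(122, 141, 126) = #7A8D7E.

#7A8D7E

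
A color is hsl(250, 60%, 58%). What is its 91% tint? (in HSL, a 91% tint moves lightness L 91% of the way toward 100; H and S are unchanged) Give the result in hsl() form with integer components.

hsl(250, 60%, 96%)

L moves 91% from 58 toward 100: 58 + 38.22 = 96.22 → 96.
H and S are unchanged.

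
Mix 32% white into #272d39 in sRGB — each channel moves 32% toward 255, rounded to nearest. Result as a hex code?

#6c7078

#272d39 is rgb(39, 45, 57).
Lerp each channel 32% toward 255:
  R: 39 + 0.32×(255−39) = 39 + 69.12 = 108.12 → 108
  G: 45 + 0.32×(255−45) = 45 + 67.2 = 112.2 → 112
  B: 57 + 0.32×(255−57) = 57 + 63.36 = 120.36 → 120
rgb(108, 112, 120) = #6c7078.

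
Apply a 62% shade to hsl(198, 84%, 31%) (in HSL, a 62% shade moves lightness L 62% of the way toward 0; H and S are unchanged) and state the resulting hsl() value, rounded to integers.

L moves 62% from 31 toward 0: 31 − 19.22 = 11.78 → 12.
H and S are unchanged.

hsl(198, 84%, 12%)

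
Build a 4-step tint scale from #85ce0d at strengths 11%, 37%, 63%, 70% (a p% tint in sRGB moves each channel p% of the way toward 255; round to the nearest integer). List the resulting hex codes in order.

#85ce0d is rgb(133, 206, 13).
11%: (133 + 13.42 = 146.42→146, 206 + 5.39 = 211.39→211, 13 + 26.62 = 39.62→40) → #92d328
37%: (133 + 45.14 = 178.14→178, 206 + 18.13 = 224.13→224, 13 + 89.54 = 102.54→103) → #b2e067
63%: (133 + 76.86 = 209.86→210, 206 + 30.87 = 236.87→237, 13 + 152.46 = 165.46→165) → #d2eda5
70%: (133 + 85.4 = 218.4→218, 206 + 34.3 = 240.3→240, 13 + 169.4 = 182.4→182) → #daf0b6

#92d328, #b2e067, #d2eda5, #daf0b6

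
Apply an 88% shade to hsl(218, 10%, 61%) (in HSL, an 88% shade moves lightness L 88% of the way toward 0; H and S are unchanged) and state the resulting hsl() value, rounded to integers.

L moves 88% from 61 toward 0: 61 − 53.68 = 7.32 → 7.
H and S are unchanged.

hsl(218, 10%, 7%)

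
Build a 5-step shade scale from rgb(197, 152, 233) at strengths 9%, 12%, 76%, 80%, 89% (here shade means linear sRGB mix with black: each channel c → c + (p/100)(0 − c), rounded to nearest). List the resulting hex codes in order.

9%: (197 − 17.73 = 179.27→179, 152 − 13.68 = 138.32→138, 233 − 20.97 = 212.03→212) → #B38AD4
12%: (197 − 23.64 = 173.36→173, 152 − 18.24 = 133.76→134, 233 − 27.96 = 205.04→205) → #AD86CD
76%: (197 − 149.72 = 47.28→47, 152 − 115.52 = 36.48→36, 233 − 177.08 = 55.92→56) → #2F2438
80%: (197 − 157.6 = 39.4→39, 152 − 121.6 = 30.4→30, 233 − 186.4 = 46.6→47) → #271E2F
89%: (197 − 175.33 = 21.67→22, 152 − 135.28 = 16.72→17, 233 − 207.37 = 25.63→26) → #16111A

#B38AD4, #AD86CD, #2F2438, #271E2F, #16111A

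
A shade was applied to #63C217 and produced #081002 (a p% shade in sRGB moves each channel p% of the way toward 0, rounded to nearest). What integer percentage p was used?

#63C217 is rgb(99, 194, 23); #081002 is rgb(8, 16, 2).
On the G channel (widest range): 16 ≈ 194 + (p/100)(0 − 194), so p ≈ 100×(16 − 194)/(0 − 194) = -17800/-194 = 91.75.
p = 92 reproduces all three channels after rounding.

92%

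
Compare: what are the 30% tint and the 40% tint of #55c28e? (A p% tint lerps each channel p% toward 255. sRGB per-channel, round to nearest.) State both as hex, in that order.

#55c28e is rgb(85, 194, 142).
30% tint:
  R: 85 + 51 = 136 → 136
  G: 194 + 18.3 = 212.3 → 212
  B: 142 + 0.3×(255−142) = 142 + 33.9 = 175.9 → 176
  → #88d4b0
40% tint:
  R: 85 + 0.4×(255−85) = 85 + 68 = 153 → 153
  G: 194 + 0.4×(255−194) = 194 + 24.4 = 218.4 → 218
  B: 142 + 0.4×(255−142) = 142 + 45.2 = 187.2 → 187
  → #99dabb

#88d4b0, #99dabb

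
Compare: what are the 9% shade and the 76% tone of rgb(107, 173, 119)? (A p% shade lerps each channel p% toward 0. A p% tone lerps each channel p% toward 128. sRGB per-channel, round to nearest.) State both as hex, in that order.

9% shade:
  R: 107 + 0.09×(0−107) = 107 − 9.63 = 97.37 → 97
  G: 173 + 0.09×(0−173) = 173 − 15.57 = 157.43 → 157
  B: 119 + 0.09×(0−119) = 119 − 10.71 = 108.29 → 108
  → #619d6c
76% tone:
  R: 107 + 15.96 = 122.96 → 123
  G: 173 + 0.76×(128−173) = 173 − 34.2 = 138.8 → 139
  B: 119 + 0.76×(128−119) = 119 + 6.84 = 125.84 → 126
  → #7b8b7e

#619d6c, #7b8b7e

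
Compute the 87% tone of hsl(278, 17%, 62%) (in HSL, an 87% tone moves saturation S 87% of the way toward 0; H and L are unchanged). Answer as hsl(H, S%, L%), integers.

hsl(278, 2%, 62%)

S moves 87% from 17 toward 0: 17 − 14.79 = 2.21 → 2.
H and L are unchanged.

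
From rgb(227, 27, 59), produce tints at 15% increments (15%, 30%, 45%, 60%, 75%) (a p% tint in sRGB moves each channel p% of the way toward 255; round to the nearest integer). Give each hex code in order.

15%: (227 + 4.2 = 231.2→231, 27 + 34.2 = 61.2→61, 59 + 29.4 = 88.4→88) → #E73D58
30%: (227 + 8.4 = 235.4→235, 27 + 68.4 = 95.4→95, 59 + 58.8 = 117.8→118) → #EB5F76
45%: (227 + 12.6 = 239.6→240, 27 + 102.6 = 129.6→130, 59 + 88.2 = 147.2→147) → #F08293
60%: (227 + 16.8 = 243.8→244, 27 + 136.8 = 163.8→164, 59 + 117.6 = 176.6→177) → #F4A4B1
75%: (227 + 21 = 248→248, 27 + 171 = 198→198, 59 + 147 = 206→206) → #F8C6CE

#E73D58, #EB5F76, #F08293, #F4A4B1, #F8C6CE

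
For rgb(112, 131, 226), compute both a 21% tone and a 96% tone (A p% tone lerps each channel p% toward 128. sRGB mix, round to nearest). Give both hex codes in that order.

#7382CD, #7F8084

21% tone:
  R: 112 + 0.21×(128−112) = 112 + 3.36 = 115.36 → 115
  G: 131 + 0.21×(128−131) = 131 − 0.63 = 130.37 → 130
  B: 226 + 0.21×(128−226) = 226 − 20.58 = 205.42 → 205
  → #7382CD
96% tone:
  R: 112 + 15.36 = 127.36 → 127
  G: 131 − 2.88 = 128.12 → 128
  B: 226 + 0.96×(128−226) = 226 − 94.08 = 131.92 → 132
  → #7F8084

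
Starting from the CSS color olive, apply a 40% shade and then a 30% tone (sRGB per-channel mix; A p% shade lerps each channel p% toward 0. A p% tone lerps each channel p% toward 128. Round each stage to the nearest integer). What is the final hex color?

#5c5c26

CSS olive is rgb(128, 128, 0).
Per channel, c → c + 0.4(0 − c):
  R: 128 + 0.4×(0−128) = 128 − 51.2 = 76.8 → 77
  G: 128 − 51.2 = 76.8 → 77
  B: 0 + 0.4×(0−0) = 0 + 0 = 0 → 0
After the shade: rgb(77, 77, 0) = #4d4d00.
Per channel, c → c + 0.3(128 − c):
  R: 77 + 0.3×(128−77) = 77 + 15.3 = 92.3 → 92
  G: 77 + 0.3×(128−77) = 77 + 15.3 = 92.3 → 92
  B: 0 + 0.3×(128−0) = 0 + 38.4 = 38.4 → 38
rgb(92, 92, 38) = #5c5c26.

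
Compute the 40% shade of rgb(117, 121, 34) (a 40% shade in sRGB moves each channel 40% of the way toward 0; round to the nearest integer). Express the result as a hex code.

#464914

A 40% shade moves each channel 40% toward 0:
  R: 117 − 46.8 = 70.2 → 70
  G: 121 − 48.4 = 72.6 → 73
  B: 34 + 0.4×(0−34) = 34 − 13.6 = 20.4 → 20
rgb(70, 73, 20) = #464914.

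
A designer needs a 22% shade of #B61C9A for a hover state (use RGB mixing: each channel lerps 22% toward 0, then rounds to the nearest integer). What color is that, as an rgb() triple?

rgb(142, 22, 120)

#B61C9A is rgb(182, 28, 154).
A 22% shade moves each channel 22% toward 0:
  R: 182 + 0.22×(0−182) = 182 − 40.04 = 141.96 → 142
  G: 28 − 6.16 = 21.84 → 22
  B: 154 + 0.22×(0−154) = 154 − 33.88 = 120.12 → 120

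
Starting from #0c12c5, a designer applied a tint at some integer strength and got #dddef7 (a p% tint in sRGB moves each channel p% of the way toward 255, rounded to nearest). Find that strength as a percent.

#0c12c5 is rgb(12, 18, 197); #dddef7 is rgb(221, 222, 247).
On the R channel (widest range): 221 ≈ 12 + (p/100)(255 − 12), so p ≈ 100×(221 − 12)/(255 − 12) = 20900/243 = 86.01.
p = 86 reproduces all three channels after rounding.

86%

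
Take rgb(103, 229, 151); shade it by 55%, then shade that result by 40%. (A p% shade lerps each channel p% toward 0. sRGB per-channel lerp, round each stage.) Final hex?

#1C3E29

A 55% shade moves each channel 55% toward 0:
  R: 103 + 0.55×(0−103) = 103 − 56.65 = 46.35 → 46
  G: 229 − 125.95 = 103.05 → 103
  B: 151 + 0.55×(0−151) = 151 − 83.05 = 67.95 → 68
After the shade: rgb(46, 103, 68) = #2E6744.
A 40% shade moves each channel 40% toward 0:
  R: 46 − 18.4 = 27.6 → 28
  G: 103 − 41.2 = 61.8 → 62
  B: 68 − 27.2 = 40.8 → 41
rgb(28, 62, 41) = #1C3E29.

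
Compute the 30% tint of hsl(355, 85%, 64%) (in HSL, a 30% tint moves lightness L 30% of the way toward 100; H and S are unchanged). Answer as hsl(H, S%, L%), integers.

L moves 30% from 64 toward 100: 64 + 10.8 = 74.8 → 75.
H and S are unchanged.

hsl(355, 85%, 75%)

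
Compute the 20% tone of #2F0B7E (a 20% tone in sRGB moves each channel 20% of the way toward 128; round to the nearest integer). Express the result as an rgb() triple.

#2F0B7E is rgb(47, 11, 126).
Per channel, c → c + 0.2(128 − c):
  R: 47 + 0.2×(128−47) = 47 + 16.2 = 63.2 → 63
  G: 11 + 0.2×(128−11) = 11 + 23.4 = 34.4 → 34
  B: 126 + 0.2×(128−126) = 126 + 0.4 = 126.4 → 126

rgb(63, 34, 126)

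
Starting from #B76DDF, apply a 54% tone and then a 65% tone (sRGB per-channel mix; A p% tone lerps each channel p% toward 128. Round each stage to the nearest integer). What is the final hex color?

#B76DDF is rgb(183, 109, 223).
Per channel, c → c + 0.54(128 − c):
  R: 183 + 0.54×(128−183) = 183 − 29.7 = 153.3 → 153
  G: 109 + 0.54×(128−109) = 109 + 10.26 = 119.26 → 119
  B: 223 + 0.54×(128−223) = 223 − 51.3 = 171.7 → 172
After the tone: rgb(153, 119, 172) = #9977AC.
Lerp each channel 65% toward 128:
  R: 153 + 0.65×(128−153) = 153 − 16.25 = 136.75 → 137
  G: 119 + 0.65×(128−119) = 119 + 5.85 = 124.85 → 125
  B: 172 + 0.65×(128−172) = 172 − 28.6 = 143.4 → 143
rgb(137, 125, 143) = #897D8F.

#897D8F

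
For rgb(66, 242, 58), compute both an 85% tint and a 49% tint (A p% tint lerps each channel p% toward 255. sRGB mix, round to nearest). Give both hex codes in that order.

85% tint:
  R: 66 + 0.85×(255−66) = 66 + 160.65 = 226.65 → 227
  G: 242 + 0.85×(255−242) = 242 + 11.05 = 253.05 → 253
  B: 58 + 0.85×(255−58) = 58 + 167.45 = 225.45 → 225
  → #E3FDE1
49% tint:
  R: 66 + 0.49×(255−66) = 66 + 92.61 = 158.61 → 159
  G: 242 + 6.37 = 248.37 → 248
  B: 58 + 0.49×(255−58) = 58 + 96.53 = 154.53 → 155
  → #9FF89B

#E3FDE1, #9FF89B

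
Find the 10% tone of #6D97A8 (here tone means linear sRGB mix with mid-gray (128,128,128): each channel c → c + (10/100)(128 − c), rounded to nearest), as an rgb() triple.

rgb(111, 149, 164)

#6D97A8 is rgb(109, 151, 168).
Per channel, c → c + 0.1(128 − c):
  R: 109 + 0.1×(128−109) = 109 + 1.9 = 110.9 → 111
  G: 151 − 2.3 = 148.7 → 149
  B: 168 + 0.1×(128−168) = 168 − 4 = 164 → 164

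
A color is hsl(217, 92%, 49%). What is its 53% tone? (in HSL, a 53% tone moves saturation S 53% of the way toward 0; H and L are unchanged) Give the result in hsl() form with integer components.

S moves 53% from 92 toward 0: 92 − 48.76 = 43.24 → 43.
H and L are unchanged.

hsl(217, 43%, 49%)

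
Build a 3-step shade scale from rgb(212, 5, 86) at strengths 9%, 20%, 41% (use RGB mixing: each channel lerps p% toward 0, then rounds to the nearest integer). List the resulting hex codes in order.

9%: (212 − 19.08 = 192.92→193, 5→5, 86 − 7.74 = 78.26→78) → #c1054e
20%: (212 − 42.4 = 169.6→170, 5 − 1 = 4→4, 86 − 17.2 = 68.8→69) → #aa0445
41%: (212 − 86.92 = 125.08→125, 5 − 2.05 = 2.95→3, 86 − 35.26 = 50.74→51) → #7d0333

#c1054e, #aa0445, #7d0333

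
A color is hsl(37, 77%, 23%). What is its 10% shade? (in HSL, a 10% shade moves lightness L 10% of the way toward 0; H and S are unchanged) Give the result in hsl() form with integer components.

L moves 10% from 23 toward 0: 23 − 2.3 = 20.7 → 21.
H and S are unchanged.

hsl(37, 77%, 21%)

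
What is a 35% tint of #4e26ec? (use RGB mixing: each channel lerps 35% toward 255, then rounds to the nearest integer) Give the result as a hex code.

#8c72f3

#4e26ec is rgb(78, 38, 236).
Lerp each channel 35% toward 255:
  R: 78 + 0.35×(255−78) = 78 + 61.95 = 139.95 → 140
  G: 38 + 0.35×(255−38) = 38 + 75.95 = 113.95 → 114
  B: 236 + 6.65 = 242.65 → 243
rgb(140, 114, 243) = #8c72f3.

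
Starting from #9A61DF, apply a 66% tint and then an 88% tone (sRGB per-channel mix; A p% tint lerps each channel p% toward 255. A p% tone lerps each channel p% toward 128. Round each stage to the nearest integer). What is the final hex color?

#9A61DF is rgb(154, 97, 223).
A 66% tint moves each channel 66% toward 255:
  R: 154 + 66.66 = 220.66 → 221
  G: 97 + 0.66×(255−97) = 97 + 104.28 = 201.28 → 201
  B: 223 + 0.66×(255−223) = 223 + 21.12 = 244.12 → 244
After the tint: rgb(221, 201, 244) = #DDC9F4.
Lerp each channel 88% toward 128:
  R: 221 + 0.88×(128−221) = 221 − 81.84 = 139.16 → 139
  G: 201 + 0.88×(128−201) = 201 − 64.24 = 136.76 → 137
  B: 244 + 0.88×(128−244) = 244 − 102.08 = 141.92 → 142
rgb(139, 137, 142) = #8B898E.

#8B898E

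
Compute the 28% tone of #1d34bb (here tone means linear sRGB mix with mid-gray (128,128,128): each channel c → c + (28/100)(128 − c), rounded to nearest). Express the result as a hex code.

#3949aa

#1d34bb is rgb(29, 52, 187).
Per channel, c → c + 0.28(128 − c):
  R: 29 + 0.28×(128−29) = 29 + 27.72 = 56.72 → 57
  G: 52 + 0.28×(128−52) = 52 + 21.28 = 73.28 → 73
  B: 187 + 0.28×(128−187) = 187 − 16.52 = 170.48 → 170
rgb(57, 73, 170) = #3949aa.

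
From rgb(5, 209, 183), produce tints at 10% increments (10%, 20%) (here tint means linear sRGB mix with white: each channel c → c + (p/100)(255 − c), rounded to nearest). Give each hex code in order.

#1ed6be, #37dac5

10%: (5 + 25 = 30→30, 209 + 4.6 = 213.6→214, 183 + 7.2 = 190.2→190) → #1ed6be
20%: (5 + 50 = 55→55, 209 + 9.2 = 218.2→218, 183 + 14.4 = 197.4→197) → #37dac5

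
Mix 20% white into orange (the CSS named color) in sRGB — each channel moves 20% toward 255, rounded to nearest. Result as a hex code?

CSS orange is rgb(255, 165, 0).
Lerp each channel 20% toward 255:
  R: 255 + 0.2×(255−255) = 255 + 0 = 255 → 255
  G: 165 + 0.2×(255−165) = 165 + 18 = 183 → 183
  B: 0 + 0.2×(255−0) = 0 + 51 = 51 → 51
rgb(255, 183, 51) = #FFB733.

#FFB733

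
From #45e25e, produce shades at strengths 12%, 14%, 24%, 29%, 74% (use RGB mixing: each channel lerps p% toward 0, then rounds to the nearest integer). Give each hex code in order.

#3dc753, #3bc251, #34ac47, #31a043, #123b18

#45e25e is rgb(69, 226, 94).
12%: (69 − 8.28 = 60.72→61, 226 − 27.12 = 198.88→199, 94 − 11.28 = 82.72→83) → #3dc753
14%: (69 − 9.66 = 59.34→59, 226 − 31.64 = 194.36→194, 94 − 13.16 = 80.84→81) → #3bc251
24%: (69 − 16.56 = 52.44→52, 226 − 54.24 = 171.76→172, 94 − 22.56 = 71.44→71) → #34ac47
29%: (69 − 20.01 = 48.99→49, 226 − 65.54 = 160.46→160, 94 − 27.26 = 66.74→67) → #31a043
74%: (69 − 51.06 = 17.94→18, 226 − 167.24 = 58.76→59, 94 − 69.56 = 24.44→24) → #123b18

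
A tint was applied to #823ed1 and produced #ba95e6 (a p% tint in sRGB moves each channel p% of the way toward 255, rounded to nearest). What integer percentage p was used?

#823ed1 is rgb(130, 62, 209); #ba95e6 is rgb(186, 149, 230).
On the G channel (widest range): 149 ≈ 62 + (p/100)(255 − 62), so p ≈ 100×(149 − 62)/(255 − 62) = 8700/193 = 45.08.
p = 45 reproduces all three channels after rounding.

45%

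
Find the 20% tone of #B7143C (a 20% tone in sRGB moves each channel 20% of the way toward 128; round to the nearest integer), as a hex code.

#B7143C is rgb(183, 20, 60).
Per channel, c → c + 0.2(128 − c):
  R: 183 + 0.2×(128−183) = 183 − 11 = 172 → 172
  G: 20 + 21.6 = 41.6 → 42
  B: 60 + 0.2×(128−60) = 60 + 13.6 = 73.6 → 74
rgb(172, 42, 74) = #AC2A4A.

#AC2A4A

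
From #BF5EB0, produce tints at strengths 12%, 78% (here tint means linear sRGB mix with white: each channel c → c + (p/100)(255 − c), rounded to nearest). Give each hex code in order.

#BF5EB0 is rgb(191, 94, 176).
12%: (191 + 7.68 = 198.68→199, 94 + 19.32 = 113.32→113, 176 + 9.48 = 185.48→185) → #C771B9
78%: (191 + 49.92 = 240.92→241, 94 + 125.58 = 219.58→220, 176 + 61.62 = 237.62→238) → #F1DCEE

#C771B9, #F1DCEE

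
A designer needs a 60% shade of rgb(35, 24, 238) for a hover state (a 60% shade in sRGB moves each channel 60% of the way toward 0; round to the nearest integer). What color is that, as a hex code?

A 60% shade moves each channel 60% toward 0:
  R: 35 − 21 = 14 → 14
  G: 24 + 0.6×(0−24) = 24 − 14.4 = 9.6 → 10
  B: 238 − 142.8 = 95.2 → 95
rgb(14, 10, 95) = #0E0A5F.

#0E0A5F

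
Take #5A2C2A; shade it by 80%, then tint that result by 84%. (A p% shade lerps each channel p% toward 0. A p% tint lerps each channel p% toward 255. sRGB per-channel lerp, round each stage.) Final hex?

#D9D8D7

#5A2C2A is rgb(90, 44, 42).
Lerp each channel 80% toward 0:
  R: 90 + 0.8×(0−90) = 90 − 72 = 18 → 18
  G: 44 + 0.8×(0−44) = 44 − 35.2 = 8.8 → 9
  B: 42 − 33.6 = 8.4 → 8
After the shade: rgb(18, 9, 8) = #120908.
An 84% tint moves each channel 84% toward 255:
  R: 18 + 0.84×(255−18) = 18 + 199.08 = 217.08 → 217
  G: 9 + 0.84×(255−9) = 9 + 206.64 = 215.64 → 216
  B: 8 + 0.84×(255−8) = 8 + 207.48 = 215.48 → 215
rgb(217, 216, 215) = #D9D8D7.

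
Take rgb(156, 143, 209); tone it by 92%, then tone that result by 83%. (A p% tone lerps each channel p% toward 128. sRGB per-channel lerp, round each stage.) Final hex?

Lerp each channel 92% toward 128:
  R: 156 + 0.92×(128−156) = 156 − 25.76 = 130.24 → 130
  G: 143 − 13.8 = 129.2 → 129
  B: 209 + 0.92×(128−209) = 209 − 74.52 = 134.48 → 134
After the tone: rgb(130, 129, 134) = #828186.
Lerp each channel 83% toward 128:
  R: 130 + 0.83×(128−130) = 130 − 1.66 = 128.34 → 128
  G: 129 + 0.83×(128−129) = 129 − 0.83 = 128.17 → 128
  B: 134 + 0.83×(128−134) = 134 − 4.98 = 129.02 → 129
rgb(128, 128, 129) = #808081.

#808081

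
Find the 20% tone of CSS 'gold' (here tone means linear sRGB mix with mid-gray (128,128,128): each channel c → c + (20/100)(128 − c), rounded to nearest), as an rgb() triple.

CSS gold is rgb(255, 215, 0).
A 20% tone moves each channel 20% toward 128:
  R: 255 + 0.2×(128−255) = 255 − 25.4 = 229.6 → 230
  G: 215 − 17.4 = 197.6 → 198
  B: 0 + 0.2×(128−0) = 0 + 25.6 = 25.6 → 26

rgb(230, 198, 26)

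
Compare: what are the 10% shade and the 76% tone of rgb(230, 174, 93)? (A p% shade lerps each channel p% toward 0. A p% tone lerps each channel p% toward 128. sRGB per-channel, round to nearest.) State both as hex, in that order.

10% shade:
  R: 230 + 0.1×(0−230) = 230 − 23 = 207 → 207
  G: 174 + 0.1×(0−174) = 174 − 17.4 = 156.6 → 157
  B: 93 + 0.1×(0−93) = 93 − 9.3 = 83.7 → 84
  → #cf9d54
76% tone:
  R: 230 − 77.52 = 152.48 → 152
  G: 174 − 34.96 = 139.04 → 139
  B: 93 + 0.76×(128−93) = 93 + 26.6 = 119.6 → 120
  → #988b78

#cf9d54, #988b78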